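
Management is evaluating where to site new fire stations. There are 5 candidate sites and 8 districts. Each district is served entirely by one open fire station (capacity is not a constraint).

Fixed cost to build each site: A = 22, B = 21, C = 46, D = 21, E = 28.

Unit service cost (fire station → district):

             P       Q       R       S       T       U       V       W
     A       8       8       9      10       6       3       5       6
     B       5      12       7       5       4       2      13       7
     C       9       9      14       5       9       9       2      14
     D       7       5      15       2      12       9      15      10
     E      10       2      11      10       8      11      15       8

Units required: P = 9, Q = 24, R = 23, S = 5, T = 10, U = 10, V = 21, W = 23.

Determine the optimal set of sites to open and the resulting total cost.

Open A, B, C and E; minimum total cost 636.

For any fixed open set, each district goes to its cheapest open site; total = fixed + service.
{A, B, C, E}: P→B 5·9=45, Q→E 2·24=48, R→B 7·23=161, S→B 5·5=25, T→B 4·10=40, U→B 2·10=20, V→C 2·21=42, W→A 6·23=138. Service 519; fixed 117; total 636.
{B, C, E}: service 542 + fixed 95 = 637
{A, B, C, D, E}: service 504 + fixed 138 = 642
{B}: P→B 5·9=45, Q→B 12·24=288, R→B 7·23=161, S→B 5·5=25, T→B 4·10=40, U→B 2·10=20, V→B 13·21=273, W→B 7·23=161. Service 1013; fixed 21; total 1034.
No other subset beats 636.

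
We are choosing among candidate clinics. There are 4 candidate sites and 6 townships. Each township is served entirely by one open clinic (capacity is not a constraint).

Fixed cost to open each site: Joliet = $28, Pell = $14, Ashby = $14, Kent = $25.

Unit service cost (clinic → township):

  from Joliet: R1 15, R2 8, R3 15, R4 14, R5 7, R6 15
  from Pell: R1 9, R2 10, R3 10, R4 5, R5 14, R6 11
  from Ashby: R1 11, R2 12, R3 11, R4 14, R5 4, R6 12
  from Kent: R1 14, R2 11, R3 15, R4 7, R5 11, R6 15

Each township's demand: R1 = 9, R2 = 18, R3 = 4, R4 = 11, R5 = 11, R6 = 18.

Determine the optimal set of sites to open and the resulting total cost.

For any fixed open set, each township goes to its cheapest open site; total = fixed + service.
{Joliet, Pell, Ashby}: R1→Pell 9·9=81, R2→Joliet 8·18=144, R3→Pell 10·4=40, R4→Pell 5·11=55, R5→Ashby 4·11=44, R6→Pell 11·18=198. Service 562; fixed 56; total 618.
{Pell, Ashby}: service 598 + fixed 28 = 626
{Joliet, Pell}: service 595 + fixed 42 = 637
{Joliet, Pell, Ashby, Kent}: R1→Pell 9·9=81, R2→Joliet 8·18=144, R3→Pell 10·4=40, R4→Pell 5·11=55, R5→Ashby 4·11=44, R6→Pell 11·18=198. Service 562; fixed 81; total 643.
No other subset beats 618.

Open Joliet, Pell and Ashby; minimum total cost 618.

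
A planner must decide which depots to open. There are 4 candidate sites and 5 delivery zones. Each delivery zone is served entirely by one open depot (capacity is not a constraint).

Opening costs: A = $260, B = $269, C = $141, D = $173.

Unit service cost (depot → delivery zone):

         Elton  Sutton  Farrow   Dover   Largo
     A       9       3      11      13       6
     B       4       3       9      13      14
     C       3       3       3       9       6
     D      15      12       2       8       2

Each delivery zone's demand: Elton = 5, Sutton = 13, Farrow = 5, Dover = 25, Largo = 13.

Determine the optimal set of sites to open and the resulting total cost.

For any fixed open set, each delivery zone goes to its cheapest open site; total = fixed + service.
{C}: Elton→C 3·5=15, Sutton→C 3·13=39, Farrow→C 3·5=15, Dover→C 9·25=225, Largo→C 6·13=78. Service 372; fixed 141; total 513.
{C, D}: service 290 + fixed 314 = 604
{D}: service 467 + fixed 173 = 640
{A, B, C, D}: Elton→C 3·5=15, Sutton→A 3·13=39, Farrow→D 2·5=10, Dover→D 8·25=200, Largo→D 2·13=26. Service 290; fixed 843; total 1133.
(All 15 nonempty subsets were checked; C only is lowest.)

Open C only; minimum total cost 513.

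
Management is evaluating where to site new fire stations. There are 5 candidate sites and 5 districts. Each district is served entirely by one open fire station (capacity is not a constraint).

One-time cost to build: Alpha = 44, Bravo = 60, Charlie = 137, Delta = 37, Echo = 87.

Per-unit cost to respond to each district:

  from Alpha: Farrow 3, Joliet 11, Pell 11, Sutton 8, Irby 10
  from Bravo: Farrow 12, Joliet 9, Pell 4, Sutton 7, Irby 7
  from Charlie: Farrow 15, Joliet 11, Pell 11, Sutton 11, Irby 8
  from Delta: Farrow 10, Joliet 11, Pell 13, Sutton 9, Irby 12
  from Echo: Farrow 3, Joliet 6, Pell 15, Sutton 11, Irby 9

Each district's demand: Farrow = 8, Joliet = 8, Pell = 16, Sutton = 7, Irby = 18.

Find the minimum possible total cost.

Minimum total cost: 439

For any fixed open set, each district goes to its cheapest open site; total = fixed + service.
{Alpha, Bravo}: Farrow→Alpha 3·8=24, Joliet→Bravo 9·8=72, Pell→Bravo 4·16=64, Sutton→Bravo 7·7=49, Irby→Bravo 7·18=126. Service 335; fixed 104; total 439.
{Bravo, Echo}: service 311 + fixed 147 = 458
{Bravo}: service 407 + fixed 60 = 467
{Alpha, Bravo, Charlie, Delta, Echo}: service 311 + fixed 365 = 676
No other subset beats 439.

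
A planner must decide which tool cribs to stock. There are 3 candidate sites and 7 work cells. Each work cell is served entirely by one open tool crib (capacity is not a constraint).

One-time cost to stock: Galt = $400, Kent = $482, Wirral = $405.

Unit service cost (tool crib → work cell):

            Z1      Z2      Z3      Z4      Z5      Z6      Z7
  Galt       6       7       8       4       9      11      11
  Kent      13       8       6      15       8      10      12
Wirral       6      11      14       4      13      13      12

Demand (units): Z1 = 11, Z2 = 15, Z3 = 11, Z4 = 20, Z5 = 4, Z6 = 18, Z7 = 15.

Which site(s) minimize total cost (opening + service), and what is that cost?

Open Galt only; minimum total cost 1138.

For any fixed open set, each work cell goes to its cheapest open site; total = fixed + service.
{Galt}: Z1→Galt 6·11=66, Z2→Galt 7·15=105, Z3→Galt 8·11=88, Z4→Galt 4·20=80, Z5→Galt 9·4=36, Z6→Galt 11·18=198, Z7→Galt 11·15=165. Service 738; fixed 400; total 1138.
{Wirral}: Z1→Wirral 6·11=66, Z2→Wirral 11·15=165, Z3→Wirral 14·11=154, Z4→Wirral 4·20=80, Z5→Wirral 13·4=52, Z6→Wirral 13·18=234, Z7→Wirral 12·15=180. Service 931; fixed 405; total 1336.
{Kent}: Z1→Kent 13·11=143, Z2→Kent 8·15=120, Z3→Kent 6·11=66, Z4→Kent 15·20=300, Z5→Kent 8·4=32, Z6→Kent 10·18=180, Z7→Kent 12·15=180. Service 1021; fixed 482; total 1503.
{Galt, Kent, Wirral}: Z1→Galt 6·11=66, Z2→Galt 7·15=105, Z3→Kent 6·11=66, Z4→Galt 4·20=80, Z5→Kent 8·4=32, Z6→Kent 10·18=180, Z7→Galt 11·15=165. Service 694; fixed 1287; total 1981.
No other subset beats 1138.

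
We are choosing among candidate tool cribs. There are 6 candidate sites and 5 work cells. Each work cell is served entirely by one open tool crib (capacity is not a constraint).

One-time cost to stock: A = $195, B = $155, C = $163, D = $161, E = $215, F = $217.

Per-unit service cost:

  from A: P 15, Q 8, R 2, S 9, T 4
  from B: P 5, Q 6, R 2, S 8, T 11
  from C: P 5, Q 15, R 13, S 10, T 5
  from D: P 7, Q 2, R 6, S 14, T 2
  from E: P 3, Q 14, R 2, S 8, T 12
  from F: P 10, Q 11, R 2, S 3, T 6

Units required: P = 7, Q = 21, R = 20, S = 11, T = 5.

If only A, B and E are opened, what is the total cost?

Each work cell is assigned to its cheapest site among the open ones.
{A, B, E}: P→E 3·7=21, Q→B 6·21=126, R→A 2·20=40, S→B 8·11=88, T→A 4·5=20. Service 295; fixed 565; total 860.

Total cost: 860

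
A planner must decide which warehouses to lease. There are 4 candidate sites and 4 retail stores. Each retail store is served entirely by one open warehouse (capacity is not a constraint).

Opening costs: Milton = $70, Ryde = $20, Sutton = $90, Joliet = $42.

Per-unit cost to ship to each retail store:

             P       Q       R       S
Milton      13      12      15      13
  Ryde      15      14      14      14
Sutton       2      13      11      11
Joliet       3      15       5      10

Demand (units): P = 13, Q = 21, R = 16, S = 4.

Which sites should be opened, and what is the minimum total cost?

For any fixed open set, each retail store goes to its cheapest open site; total = fixed + service.
{Ryde, Joliet}: P→Joliet 3·13=39, Q→Ryde 14·21=294, R→Joliet 5·16=80, S→Joliet 10·4=40. Service 453; fixed 62; total 515.
{Joliet}: P→Joliet 3·13=39, Q→Joliet 15·21=315, R→Joliet 5·16=80, S→Joliet 10·4=40. Service 474; fixed 42; total 516.
{Milton, Joliet}: service 411 + fixed 112 = 523
{Milton, Ryde, Sutton, Joliet}: P→Sutton 2·13=26, Q→Milton 12·21=252, R→Joliet 5·16=80, S→Joliet 10·4=40. Service 398; fixed 222; total 620.
(All 15 nonempty subsets were checked; Ryde and Joliet is lowest.)

Open Ryde and Joliet; minimum total cost 515.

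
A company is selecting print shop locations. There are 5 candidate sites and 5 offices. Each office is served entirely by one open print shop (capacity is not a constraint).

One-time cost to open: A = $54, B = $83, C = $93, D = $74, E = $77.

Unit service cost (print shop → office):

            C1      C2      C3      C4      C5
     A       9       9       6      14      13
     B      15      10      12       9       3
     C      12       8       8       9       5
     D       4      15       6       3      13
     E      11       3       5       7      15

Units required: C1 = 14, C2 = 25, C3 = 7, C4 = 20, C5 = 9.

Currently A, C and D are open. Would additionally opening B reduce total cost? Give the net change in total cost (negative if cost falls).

Current service cost with {A, C, D}: 403.
Adding B: each office re-picks its cheapest; new service cost 385, saving 18.
Extra fixed cost: 83. Net change = 83 − 18 = 65.
(Totals: 624 → 689.)

No — net change +65 (cost rises by 65).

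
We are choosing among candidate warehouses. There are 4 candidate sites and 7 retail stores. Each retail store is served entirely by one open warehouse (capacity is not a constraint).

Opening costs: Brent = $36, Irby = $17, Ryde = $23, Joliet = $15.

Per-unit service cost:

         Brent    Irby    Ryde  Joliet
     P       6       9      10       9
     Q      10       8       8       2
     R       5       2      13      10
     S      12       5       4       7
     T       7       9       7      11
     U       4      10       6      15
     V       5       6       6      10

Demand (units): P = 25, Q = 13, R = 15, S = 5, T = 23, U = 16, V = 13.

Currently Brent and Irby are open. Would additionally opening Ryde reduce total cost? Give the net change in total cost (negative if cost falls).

No — net change +18 (cost rises by 18).

Current service cost with {Brent, Irby}: 599.
Adding Ryde: each retail store re-picks its cheapest; new service cost 594, saving 5.
Extra fixed cost: 23. Net change = 23 − 5 = 18.
(Totals: 652 → 670.)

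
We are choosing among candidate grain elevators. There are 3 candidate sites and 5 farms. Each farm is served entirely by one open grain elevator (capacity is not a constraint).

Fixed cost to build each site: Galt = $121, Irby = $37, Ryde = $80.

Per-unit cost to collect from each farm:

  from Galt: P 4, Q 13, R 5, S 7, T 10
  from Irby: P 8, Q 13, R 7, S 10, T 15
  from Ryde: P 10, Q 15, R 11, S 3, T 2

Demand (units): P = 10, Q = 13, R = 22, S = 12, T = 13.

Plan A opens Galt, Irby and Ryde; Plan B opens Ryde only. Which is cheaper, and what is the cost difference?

Plan A: {Galt, Irby, Ryde}: P→Galt 4·10=40, Q→Galt 13·13=169, R→Galt 5·22=110, S→Ryde 3·12=36, T→Ryde 2·13=26. Service 381; fixed 238; total 619.
Plan B: {Ryde}: P→Ryde 10·10=100, Q→Ryde 15·13=195, R→Ryde 11·22=242, S→Ryde 3·12=36, T→Ryde 2·13=26. Service 599; fixed 80; total 679.
Difference: |619 − 679| = 60.

Plan A is cheaper by 60.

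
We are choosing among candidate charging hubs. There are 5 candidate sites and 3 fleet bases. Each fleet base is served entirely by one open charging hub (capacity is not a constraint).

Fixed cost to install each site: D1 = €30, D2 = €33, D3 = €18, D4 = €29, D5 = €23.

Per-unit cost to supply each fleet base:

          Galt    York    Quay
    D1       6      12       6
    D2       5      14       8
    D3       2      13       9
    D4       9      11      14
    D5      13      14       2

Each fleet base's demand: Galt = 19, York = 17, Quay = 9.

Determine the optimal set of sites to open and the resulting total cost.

Open D3, D4 and D5; minimum total cost 313.

For any fixed open set, each fleet base goes to its cheapest open site; total = fixed + service.
{D3, D4, D5}: Galt→D3 2·19=38, York→D4 11·17=187, Quay→D5 2·9=18. Service 243; fixed 70; total 313.
{D3, D5}: service 277 + fixed 41 = 318
{D1, D3, D5}: service 260 + fixed 71 = 331
{D1, D2, D3, D4, D5}: service 243 + fixed 133 = 376
No other subset beats 313.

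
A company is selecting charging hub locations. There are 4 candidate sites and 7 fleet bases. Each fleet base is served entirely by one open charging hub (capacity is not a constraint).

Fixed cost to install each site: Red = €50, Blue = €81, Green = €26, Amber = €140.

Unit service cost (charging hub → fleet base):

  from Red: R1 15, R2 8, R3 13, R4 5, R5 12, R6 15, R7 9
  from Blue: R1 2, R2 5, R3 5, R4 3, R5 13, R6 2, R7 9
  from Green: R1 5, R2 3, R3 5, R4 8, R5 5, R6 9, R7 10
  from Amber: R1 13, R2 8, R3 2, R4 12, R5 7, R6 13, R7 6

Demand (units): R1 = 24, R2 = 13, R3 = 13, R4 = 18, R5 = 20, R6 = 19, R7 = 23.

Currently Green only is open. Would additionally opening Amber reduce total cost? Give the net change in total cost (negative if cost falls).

Current service cost with {Green}: 869.
Adding Amber: each fleet base re-picks its cheapest; new service cost 738, saving 131.
Extra fixed cost: 140. Net change = 140 − 131 = 9.
(Totals: 895 → 904.)

No — net change +9 (cost rises by 9).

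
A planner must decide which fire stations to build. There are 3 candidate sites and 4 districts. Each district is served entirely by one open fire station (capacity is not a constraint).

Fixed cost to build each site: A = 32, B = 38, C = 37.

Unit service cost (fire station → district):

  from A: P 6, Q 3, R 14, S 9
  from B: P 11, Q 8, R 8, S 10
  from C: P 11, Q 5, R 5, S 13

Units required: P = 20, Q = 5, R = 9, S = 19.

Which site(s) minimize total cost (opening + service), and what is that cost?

For any fixed open set, each district goes to its cheapest open site; total = fixed + service.
{A, C}: P→A 6·20=120, Q→A 3·5=15, R→C 5·9=45, S→A 9·19=171. Service 351; fixed 69; total 420.
{A, B}: service 378 + fixed 70 = 448
{A, B, C}: P→A 6·20=120, Q→A 3·5=15, R→C 5·9=45, S→A 9·19=171. Service 351; fixed 107; total 458.
{A}: service 432 + fixed 32 = 464
No other subset beats 420.

Open A and C; minimum total cost 420.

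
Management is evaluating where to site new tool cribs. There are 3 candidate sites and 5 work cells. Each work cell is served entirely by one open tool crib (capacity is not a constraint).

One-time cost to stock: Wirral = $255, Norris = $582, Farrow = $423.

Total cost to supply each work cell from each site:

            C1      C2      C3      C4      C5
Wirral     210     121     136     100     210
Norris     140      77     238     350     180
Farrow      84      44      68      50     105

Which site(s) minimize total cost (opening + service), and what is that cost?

For any fixed open set, each work cell goes to its cheapest open site; total = fixed + service.
{Farrow}: C1→Farrow 84, C2→Farrow 44, C3→Farrow 68, C4→Farrow 50, C5→Farrow 105. Service 351; fixed 423; total 774.
{Wirral, Farrow}: C1→Farrow 84, C2→Farrow 44, C3→Farrow 68, C4→Farrow 50, C5→Farrow 105. Service 351; fixed 678; total 1029.
{Wirral}: C1→Wirral 210, C2→Wirral 121, C3→Wirral 136, C4→Wirral 100, C5→Wirral 210. Service 777; fixed 255; total 1032.
{Wirral, Norris, Farrow}: service 351 + fixed 1260 = 1611
No other subset beats 774.

Open Farrow only; minimum total cost 774.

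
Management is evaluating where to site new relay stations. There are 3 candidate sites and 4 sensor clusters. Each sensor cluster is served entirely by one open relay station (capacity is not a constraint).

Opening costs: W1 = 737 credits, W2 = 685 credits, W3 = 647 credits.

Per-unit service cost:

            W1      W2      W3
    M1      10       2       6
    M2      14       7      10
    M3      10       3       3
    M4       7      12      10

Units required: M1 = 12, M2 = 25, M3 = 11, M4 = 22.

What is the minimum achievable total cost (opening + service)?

Minimum total cost: 1181

For any fixed open set, each sensor cluster goes to its cheapest open site; total = fixed + service.
{W2}: M1→W2 2·12=24, M2→W2 7·25=175, M3→W2 3·11=33, M4→W2 12·22=264. Service 496; fixed 685; total 1181.
{W3}: service 575 + fixed 647 = 1222
{W1}: M1→W1 10·12=120, M2→W1 14·25=350, M3→W1 10·11=110, M4→W1 7·22=154. Service 734; fixed 737; total 1471.
{W1, W2, W3}: M1→W2 2·12=24, M2→W2 7·25=175, M3→W2 3·11=33, M4→W1 7·22=154. Service 386; fixed 2069; total 2455.
No other subset beats 1181.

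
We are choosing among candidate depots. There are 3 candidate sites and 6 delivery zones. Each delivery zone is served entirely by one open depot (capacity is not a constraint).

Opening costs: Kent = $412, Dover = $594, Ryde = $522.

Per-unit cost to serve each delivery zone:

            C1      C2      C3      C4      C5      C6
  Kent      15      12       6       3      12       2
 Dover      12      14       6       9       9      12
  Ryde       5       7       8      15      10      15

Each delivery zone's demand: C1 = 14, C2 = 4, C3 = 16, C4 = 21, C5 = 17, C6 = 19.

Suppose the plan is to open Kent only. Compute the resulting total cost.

Each delivery zone is assigned to its cheapest site among the open ones.
{Kent}: C1→Kent 15·14=210, C2→Kent 12·4=48, C3→Kent 6·16=96, C4→Kent 3·21=63, C5→Kent 12·17=204, C6→Kent 2·19=38. Service 659; fixed 412; total 1071.

Total cost: 1071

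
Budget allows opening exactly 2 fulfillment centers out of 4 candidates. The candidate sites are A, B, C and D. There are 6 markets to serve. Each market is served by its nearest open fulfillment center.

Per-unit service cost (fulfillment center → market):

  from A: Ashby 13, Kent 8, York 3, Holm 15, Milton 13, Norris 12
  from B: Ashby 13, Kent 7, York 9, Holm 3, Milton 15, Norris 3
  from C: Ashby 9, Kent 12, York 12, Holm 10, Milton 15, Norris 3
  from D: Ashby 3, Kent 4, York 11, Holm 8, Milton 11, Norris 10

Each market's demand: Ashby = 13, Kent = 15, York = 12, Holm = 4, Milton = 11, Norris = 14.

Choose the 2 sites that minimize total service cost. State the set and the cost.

With exactly 2 open, each market uses its cheapest among the chosen.
{B, D}: Ashby→D 3·13=39, Kent→D 4·15=60, York→B 9·12=108, Holm→B 3·4=12, Milton→D 11·11=121, Norris→B 3·14=42. Service cost 382.
{C, D}: service cost 426
{A, D}: service cost 428
Among all 6 size-2 choices, {B, D} is lowest.

Choose B and D; total service cost 382.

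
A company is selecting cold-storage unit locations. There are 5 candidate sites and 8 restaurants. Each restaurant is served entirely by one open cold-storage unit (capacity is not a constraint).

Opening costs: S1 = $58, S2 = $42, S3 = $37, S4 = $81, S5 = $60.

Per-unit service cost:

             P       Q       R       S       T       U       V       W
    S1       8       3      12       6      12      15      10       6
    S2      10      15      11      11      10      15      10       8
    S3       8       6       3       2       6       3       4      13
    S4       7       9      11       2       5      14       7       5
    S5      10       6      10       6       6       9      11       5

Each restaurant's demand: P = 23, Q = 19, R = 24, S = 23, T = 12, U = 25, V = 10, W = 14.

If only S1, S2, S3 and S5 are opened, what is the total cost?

Total cost: 813

Each restaurant is assigned to its cheapest site among the open ones.
{S1, S2, S3, S5}: P→S1 8·23=184, Q→S1 3·19=57, R→S3 3·24=72, S→S3 2·23=46, T→S3 6·12=72, U→S3 3·25=75, V→S3 4·10=40, W→S5 5·14=70. Service 616; fixed 197; total 813.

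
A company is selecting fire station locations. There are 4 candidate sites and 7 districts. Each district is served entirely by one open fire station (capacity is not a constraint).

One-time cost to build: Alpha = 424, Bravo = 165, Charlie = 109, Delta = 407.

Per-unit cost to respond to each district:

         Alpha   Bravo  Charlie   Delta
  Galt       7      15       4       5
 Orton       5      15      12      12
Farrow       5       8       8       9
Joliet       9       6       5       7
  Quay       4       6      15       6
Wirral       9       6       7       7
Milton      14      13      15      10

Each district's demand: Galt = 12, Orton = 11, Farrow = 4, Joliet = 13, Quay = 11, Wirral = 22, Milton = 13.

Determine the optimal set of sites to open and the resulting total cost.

For any fixed open set, each district goes to its cheapest open site; total = fixed + service.
{Charlie}: Galt→Charlie 4·12=48, Orton→Charlie 12·11=132, Farrow→Charlie 8·4=32, Joliet→Charlie 5·13=65, Quay→Charlie 15·11=165, Wirral→Charlie 7·22=154, Milton→Charlie 15·13=195. Service 791; fixed 109; total 900.
{Bravo, Charlie}: Galt→Charlie 4·12=48, Orton→Charlie 12·11=132, Farrow→Bravo 8·4=32, Joliet→Charlie 5·13=65, Quay→Bravo 6·11=66, Wirral→Bravo 6·22=132, Milton→Bravo 13·13=169. Service 644; fixed 274; total 918.
{Bravo}: service 822 + fixed 165 = 987
{Alpha, Bravo, Charlie, Delta}: service 494 + fixed 1105 = 1599
(All 15 nonempty subsets were checked; Charlie only is lowest.)

Open Charlie only; minimum total cost 900.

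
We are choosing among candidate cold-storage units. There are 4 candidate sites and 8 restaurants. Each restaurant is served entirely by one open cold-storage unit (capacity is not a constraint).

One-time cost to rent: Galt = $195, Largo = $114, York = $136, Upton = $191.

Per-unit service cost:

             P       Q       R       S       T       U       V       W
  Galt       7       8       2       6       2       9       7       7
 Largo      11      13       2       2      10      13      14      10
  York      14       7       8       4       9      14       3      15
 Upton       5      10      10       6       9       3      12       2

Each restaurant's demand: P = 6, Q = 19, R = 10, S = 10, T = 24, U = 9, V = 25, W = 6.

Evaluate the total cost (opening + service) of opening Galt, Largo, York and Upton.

Total cost: 1001

Each restaurant is assigned to its cheapest site among the open ones.
{Galt, Largo, York, Upton}: P→Upton 5·6=30, Q→York 7·19=133, R→Galt 2·10=20, S→Largo 2·10=20, T→Galt 2·24=48, U→Upton 3·9=27, V→York 3·25=75, W→Upton 2·6=12. Service 365; fixed 636; total 1001.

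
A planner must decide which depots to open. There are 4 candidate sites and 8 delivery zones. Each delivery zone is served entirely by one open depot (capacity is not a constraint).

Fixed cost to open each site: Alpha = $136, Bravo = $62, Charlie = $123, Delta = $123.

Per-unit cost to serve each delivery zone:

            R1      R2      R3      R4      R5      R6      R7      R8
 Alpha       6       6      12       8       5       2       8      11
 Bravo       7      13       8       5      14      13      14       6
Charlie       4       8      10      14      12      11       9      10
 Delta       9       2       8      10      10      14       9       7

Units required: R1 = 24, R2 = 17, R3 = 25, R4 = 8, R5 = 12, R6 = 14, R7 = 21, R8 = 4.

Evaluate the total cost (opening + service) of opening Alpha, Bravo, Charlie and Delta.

Total cost: 1094

Each delivery zone is assigned to its cheapest site among the open ones.
{Alpha, Bravo, Charlie, Delta}: R1→Charlie 4·24=96, R2→Delta 2·17=34, R3→Bravo 8·25=200, R4→Bravo 5·8=40, R5→Alpha 5·12=60, R6→Alpha 2·14=28, R7→Alpha 8·21=168, R8→Bravo 6·4=24. Service 650; fixed 444; total 1094.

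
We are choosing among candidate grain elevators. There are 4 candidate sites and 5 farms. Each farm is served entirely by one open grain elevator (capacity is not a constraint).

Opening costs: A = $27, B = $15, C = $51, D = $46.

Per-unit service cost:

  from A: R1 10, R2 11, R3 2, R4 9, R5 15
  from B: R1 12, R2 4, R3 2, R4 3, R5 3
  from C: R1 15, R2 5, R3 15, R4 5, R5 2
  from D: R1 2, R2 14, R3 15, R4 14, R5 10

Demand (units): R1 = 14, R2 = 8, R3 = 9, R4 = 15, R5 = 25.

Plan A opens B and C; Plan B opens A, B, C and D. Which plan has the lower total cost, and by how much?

Plan A: {B, C}: R1→B 12·14=168, R2→B 4·8=32, R3→B 2·9=18, R4→B 3·15=45, R5→C 2·25=50. Service 313; fixed 66; total 379.
Plan B: {A, B, C, D}: R1→D 2·14=28, R2→B 4·8=32, R3→A 2·9=18, R4→B 3·15=45, R5→C 2·25=50. Service 173; fixed 139; total 312.
Difference: |379 − 312| = 67.

Plan B is cheaper by 67.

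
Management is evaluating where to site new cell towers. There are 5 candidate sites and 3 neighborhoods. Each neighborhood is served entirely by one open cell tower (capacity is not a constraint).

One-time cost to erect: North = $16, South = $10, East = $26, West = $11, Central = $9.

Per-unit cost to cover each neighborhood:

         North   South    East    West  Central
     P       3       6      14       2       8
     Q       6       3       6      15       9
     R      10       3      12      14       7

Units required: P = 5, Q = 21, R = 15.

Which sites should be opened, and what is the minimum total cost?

For any fixed open set, each neighborhood goes to its cheapest open site; total = fixed + service.
{South, West}: P→West 2·5=10, Q→South 3·21=63, R→South 3·15=45. Service 118; fixed 21; total 139.
{South}: service 138 + fixed 10 = 148
{South, West, Central}: P→West 2·5=10, Q→South 3·21=63, R→South 3·15=45. Service 118; fixed 30; total 148.
{North, South, East, West, Central}: P→West 2·5=10, Q→South 3·21=63, R→South 3·15=45. Service 118; fixed 72; total 190.
No other subset beats 139.

Open South and West; minimum total cost 139.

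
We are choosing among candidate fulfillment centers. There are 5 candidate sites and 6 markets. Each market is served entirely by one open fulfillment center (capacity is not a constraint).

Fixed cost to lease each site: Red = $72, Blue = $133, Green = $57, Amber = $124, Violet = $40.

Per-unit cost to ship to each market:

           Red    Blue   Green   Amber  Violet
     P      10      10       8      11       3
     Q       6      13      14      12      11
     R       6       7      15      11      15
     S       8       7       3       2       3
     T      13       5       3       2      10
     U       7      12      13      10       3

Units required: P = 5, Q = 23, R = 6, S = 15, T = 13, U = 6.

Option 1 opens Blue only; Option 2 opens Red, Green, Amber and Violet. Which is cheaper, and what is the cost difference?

Option 1: {Blue}: P→Blue 10·5=50, Q→Blue 13·23=299, R→Blue 7·6=42, S→Blue 7·15=105, T→Blue 5·13=65, U→Blue 12·6=72. Service 633; fixed 133; total 766.
Option 2: {Red, Green, Amber, Violet}: P→Violet 3·5=15, Q→Red 6·23=138, R→Red 6·6=36, S→Amber 2·15=30, T→Amber 2·13=26, U→Violet 3·6=18. Service 263; fixed 293; total 556.
Difference: |766 − 556| = 210.

Option 2 is cheaper by 210.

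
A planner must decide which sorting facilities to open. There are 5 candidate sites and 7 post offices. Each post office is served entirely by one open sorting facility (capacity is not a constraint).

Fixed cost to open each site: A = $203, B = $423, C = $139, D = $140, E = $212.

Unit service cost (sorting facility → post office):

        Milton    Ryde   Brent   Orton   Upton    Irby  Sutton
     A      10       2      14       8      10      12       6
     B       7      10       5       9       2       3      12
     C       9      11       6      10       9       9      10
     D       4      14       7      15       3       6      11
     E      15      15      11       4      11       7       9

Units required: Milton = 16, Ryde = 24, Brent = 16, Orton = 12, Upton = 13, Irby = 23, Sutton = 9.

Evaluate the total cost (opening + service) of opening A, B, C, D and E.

Total cost: 1506

Each post office is assigned to its cheapest site among the open ones.
{A, B, C, D, E}: Milton→D 4·16=64, Ryde→A 2·24=48, Brent→B 5·16=80, Orton→E 4·12=48, Upton→B 2·13=26, Irby→B 3·23=69, Sutton→A 6·9=54. Service 389; fixed 1117; total 1506.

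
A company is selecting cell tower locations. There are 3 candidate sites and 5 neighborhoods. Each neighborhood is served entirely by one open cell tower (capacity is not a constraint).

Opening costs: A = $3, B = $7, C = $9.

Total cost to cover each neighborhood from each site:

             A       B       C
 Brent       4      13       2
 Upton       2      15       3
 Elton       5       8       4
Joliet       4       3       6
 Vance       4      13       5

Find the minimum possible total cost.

Minimum total cost: 22

For any fixed open set, each neighborhood goes to its cheapest open site; total = fixed + service.
{A}: Brent→A 4, Upton→A 2, Elton→A 5, Joliet→A 4, Vance→A 4. Service 19; fixed 3; total 22.
{A, B}: service 18 + fixed 10 = 28
{A, C}: service 16 + fixed 12 = 28
{A, B, C}: Brent→C 2, Upton→A 2, Elton→C 4, Joliet→B 3, Vance→A 4. Service 15; fixed 19; total 34.
(All 7 nonempty subsets were checked; A only is lowest.)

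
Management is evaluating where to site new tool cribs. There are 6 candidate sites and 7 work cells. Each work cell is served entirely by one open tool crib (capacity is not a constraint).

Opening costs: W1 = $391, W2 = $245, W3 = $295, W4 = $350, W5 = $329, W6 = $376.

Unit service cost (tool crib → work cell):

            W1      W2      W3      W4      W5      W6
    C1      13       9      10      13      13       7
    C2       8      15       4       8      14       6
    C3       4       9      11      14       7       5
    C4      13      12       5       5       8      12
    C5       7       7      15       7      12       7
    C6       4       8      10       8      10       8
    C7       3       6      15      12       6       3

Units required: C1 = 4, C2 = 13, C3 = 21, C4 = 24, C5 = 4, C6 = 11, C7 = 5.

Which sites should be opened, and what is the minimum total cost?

Open W3 only; minimum total cost 983.

For any fixed open set, each work cell goes to its cheapest open site; total = fixed + service.
{W3}: C1→W3 10·4=40, C2→W3 4·13=52, C3→W3 11·21=231, C4→W3 5·24=120, C5→W3 15·4=60, C6→W3 10·11=110, C7→W3 15·5=75. Service 688; fixed 295; total 983.
{W6}: C1→W6 7·4=28, C2→W6 6·13=78, C3→W6 5·21=105, C4→W6 12·24=288, C5→W6 7·4=28, C6→W6 8·11=88, C7→W6 3·5=15. Service 630; fixed 376; total 1006.
{W1}: service 639 + fixed 391 = 1030
{W1, W2, W3, W4, W5, W6}: service 371 + fixed 1986 = 2357
No other subset beats 983.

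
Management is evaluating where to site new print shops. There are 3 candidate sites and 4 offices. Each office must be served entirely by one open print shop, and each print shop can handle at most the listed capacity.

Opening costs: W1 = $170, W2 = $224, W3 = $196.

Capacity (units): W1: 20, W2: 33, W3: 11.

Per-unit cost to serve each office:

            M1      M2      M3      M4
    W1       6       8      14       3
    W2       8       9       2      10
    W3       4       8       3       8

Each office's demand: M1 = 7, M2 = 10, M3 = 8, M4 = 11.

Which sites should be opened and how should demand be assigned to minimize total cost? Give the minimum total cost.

Open {W1, W2}: M1→W1 6·7=42, M2→W2 9·10=90, M3→W2 2·8=16, M4→W1 3·11=33.
Loads: W1 carries 18/20, W2 carries 18/33. Service 181; fixed 394; total 575.
Next best feasible plan costs 589.

Minimum total cost: 575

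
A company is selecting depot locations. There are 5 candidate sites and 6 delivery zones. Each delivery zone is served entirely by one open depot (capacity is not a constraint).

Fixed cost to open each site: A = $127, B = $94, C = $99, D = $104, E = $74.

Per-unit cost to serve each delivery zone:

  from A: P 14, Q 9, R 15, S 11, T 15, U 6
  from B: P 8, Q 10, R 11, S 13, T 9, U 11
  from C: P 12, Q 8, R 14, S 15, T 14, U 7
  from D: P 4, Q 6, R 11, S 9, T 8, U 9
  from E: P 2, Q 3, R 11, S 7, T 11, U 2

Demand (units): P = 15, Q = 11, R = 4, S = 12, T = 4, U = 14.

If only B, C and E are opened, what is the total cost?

Each delivery zone is assigned to its cheapest site among the open ones.
{B, C, E}: P→E 2·15=30, Q→E 3·11=33, R→B 11·4=44, S→E 7·12=84, T→B 9·4=36, U→E 2·14=28. Service 255; fixed 267; total 522.

Total cost: 522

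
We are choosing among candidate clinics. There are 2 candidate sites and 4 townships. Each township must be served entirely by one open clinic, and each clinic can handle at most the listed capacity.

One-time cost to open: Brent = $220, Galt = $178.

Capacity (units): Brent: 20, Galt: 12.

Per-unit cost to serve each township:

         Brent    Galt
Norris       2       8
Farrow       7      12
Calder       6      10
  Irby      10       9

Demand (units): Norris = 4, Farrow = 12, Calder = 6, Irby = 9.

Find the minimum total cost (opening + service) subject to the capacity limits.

Minimum total cost: 676

Open {Brent, Galt}: Norris→Brent 2·4=8, Farrow→Galt 12·12=144, Calder→Brent 6·6=36, Irby→Brent 10·9=90.
Loads: Brent carries 19/20, Galt carries 12/12. Service 278; fixed 398; total 676.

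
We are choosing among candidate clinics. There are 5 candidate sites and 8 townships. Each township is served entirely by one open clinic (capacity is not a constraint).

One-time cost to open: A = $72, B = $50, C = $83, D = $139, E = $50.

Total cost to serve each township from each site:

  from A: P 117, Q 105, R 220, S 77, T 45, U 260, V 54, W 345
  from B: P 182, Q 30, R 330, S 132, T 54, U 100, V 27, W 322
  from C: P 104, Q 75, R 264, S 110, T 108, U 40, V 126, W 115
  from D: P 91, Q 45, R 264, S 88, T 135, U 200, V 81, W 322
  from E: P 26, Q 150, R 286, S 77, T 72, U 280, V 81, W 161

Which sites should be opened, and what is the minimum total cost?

For any fixed open set, each township goes to its cheapest open site; total = fixed + service.
{B, C, E}: P→E 26, Q→B 30, R→C 264, S→E 77, T→B 54, U→C 40, V→B 27, W→C 115. Service 633; fixed 183; total 816.
{A, B, C, E}: P→E 26, Q→B 30, R→A 220, S→A 77, T→A 45, U→C 40, V→B 27, W→C 115. Service 580; fixed 255; total 835.
{A, C, E}: service 652 + fixed 205 = 857
{A, B, C, D, E}: service 580 + fixed 394 = 974
No other subset beats 816.

Open B, C and E; minimum total cost 816.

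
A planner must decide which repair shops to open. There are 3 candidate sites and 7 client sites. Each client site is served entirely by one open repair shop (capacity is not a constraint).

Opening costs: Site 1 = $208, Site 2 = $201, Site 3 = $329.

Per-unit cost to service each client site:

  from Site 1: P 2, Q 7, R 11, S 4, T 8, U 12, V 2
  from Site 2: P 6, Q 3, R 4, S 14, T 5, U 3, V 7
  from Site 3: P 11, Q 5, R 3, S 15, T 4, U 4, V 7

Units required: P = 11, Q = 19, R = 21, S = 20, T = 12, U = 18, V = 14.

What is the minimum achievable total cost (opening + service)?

For any fixed open set, each client site goes to its cheapest open site; total = fixed + service.
{Site 1, Site 2}: P→Site 1 2·11=22, Q→Site 2 3·19=57, R→Site 2 4·21=84, S→Site 1 4·20=80, T→Site 2 5·12=60, U→Site 2 3·18=54, V→Site 1 2·14=28. Service 385; fixed 409; total 794.
{Site 2}: P→Site 2 6·11=66, Q→Site 2 3·19=57, R→Site 2 4·21=84, S→Site 2 14·20=280, T→Site 2 5·12=60, U→Site 2 3·18=54, V→Site 2 7·14=98. Service 699; fixed 201; total 900.
{Site 1, Site 3}: service 408 + fixed 537 = 945
{Site 1, Site 2, Site 3}: service 352 + fixed 738 = 1090
No other subset beats 794.

Minimum total cost: 794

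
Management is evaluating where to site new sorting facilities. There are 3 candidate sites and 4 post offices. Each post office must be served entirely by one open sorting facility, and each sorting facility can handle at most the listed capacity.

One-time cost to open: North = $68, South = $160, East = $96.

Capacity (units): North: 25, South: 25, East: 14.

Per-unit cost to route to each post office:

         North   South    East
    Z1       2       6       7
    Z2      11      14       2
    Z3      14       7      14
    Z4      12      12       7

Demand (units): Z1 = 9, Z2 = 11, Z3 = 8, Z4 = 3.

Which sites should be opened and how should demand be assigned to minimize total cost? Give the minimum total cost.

Open {North, East}: Z1→North 2·9=18, Z2→East 2·11=22, Z3→North 14·8=112, Z4→East 7·3=21.
Loads: North carries 17/25, East carries 14/14. Service 173; fixed 164; total 337.
Next best feasible plan costs 352.

Minimum total cost: 337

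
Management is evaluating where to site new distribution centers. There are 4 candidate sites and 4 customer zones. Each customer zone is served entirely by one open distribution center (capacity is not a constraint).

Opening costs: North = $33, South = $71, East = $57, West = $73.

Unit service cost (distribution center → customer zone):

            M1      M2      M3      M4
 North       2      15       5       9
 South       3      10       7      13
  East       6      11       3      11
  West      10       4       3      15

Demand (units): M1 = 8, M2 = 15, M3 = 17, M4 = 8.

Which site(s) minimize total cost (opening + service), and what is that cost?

For any fixed open set, each customer zone goes to its cheapest open site; total = fixed + service.
{North, West}: M1→North 2·8=16, M2→West 4·15=60, M3→West 3·17=51, M4→North 9·8=72. Service 199; fixed 106; total 305.
{North, East, West}: service 199 + fixed 163 = 362
{North, South, West}: service 199 + fixed 177 = 376
{North, South, East, West}: service 199 + fixed 234 = 433
No other subset beats 305.

Open North and West; minimum total cost 305.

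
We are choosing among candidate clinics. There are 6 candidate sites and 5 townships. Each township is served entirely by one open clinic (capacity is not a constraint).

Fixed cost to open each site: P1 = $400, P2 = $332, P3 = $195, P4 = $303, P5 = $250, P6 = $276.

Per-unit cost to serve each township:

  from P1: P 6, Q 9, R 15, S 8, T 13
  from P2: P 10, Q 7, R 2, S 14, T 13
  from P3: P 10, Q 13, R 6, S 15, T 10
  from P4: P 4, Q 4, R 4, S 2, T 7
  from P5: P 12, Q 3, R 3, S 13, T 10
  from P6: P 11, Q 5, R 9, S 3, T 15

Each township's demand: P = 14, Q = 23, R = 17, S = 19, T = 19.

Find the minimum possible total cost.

For any fixed open set, each township goes to its cheapest open site; total = fixed + service.
{P4}: P→P4 4·14=56, Q→P4 4·23=92, R→P4 4·17=68, S→P4 2·19=38, T→P4 7·19=133. Service 387; fixed 303; total 690.
{P3, P4}: P→P4 4·14=56, Q→P4 4·23=92, R→P4 4·17=68, S→P4 2·19=38, T→P4 7·19=133. Service 387; fixed 498; total 885.
{P4, P5}: P→P4 4·14=56, Q→P5 3·23=69, R→P5 3·17=51, S→P4 2·19=38, T→P4 7·19=133. Service 347; fixed 553; total 900.
{P1, P2, P3, P4, P5, P6}: service 330 + fixed 1756 = 2086
No other subset beats 690.

Minimum total cost: 690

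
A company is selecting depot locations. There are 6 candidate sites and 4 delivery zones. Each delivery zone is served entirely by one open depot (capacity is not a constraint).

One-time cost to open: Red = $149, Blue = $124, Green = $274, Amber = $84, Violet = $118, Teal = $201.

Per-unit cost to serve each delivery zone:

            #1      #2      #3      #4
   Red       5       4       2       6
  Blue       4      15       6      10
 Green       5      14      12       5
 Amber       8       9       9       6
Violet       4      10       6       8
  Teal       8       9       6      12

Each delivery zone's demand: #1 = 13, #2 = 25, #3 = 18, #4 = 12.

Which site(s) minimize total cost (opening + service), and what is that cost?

For any fixed open set, each delivery zone goes to its cheapest open site; total = fixed + service.
{Red}: #1→Red 5·13=65, #2→Red 4·25=100, #3→Red 2·18=36, #4→Red 6·12=72. Service 273; fixed 149; total 422.
{Red, Amber}: service 273 + fixed 233 = 506
{Red, Violet}: service 260 + fixed 267 = 527
{Red, Blue, Green, Amber, Violet, Teal}: service 248 + fixed 950 = 1198
No other subset beats 422.

Open Red only; minimum total cost 422.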